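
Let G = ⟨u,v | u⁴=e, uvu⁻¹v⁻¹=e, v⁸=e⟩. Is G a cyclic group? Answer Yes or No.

|G| = 32, but the maximum element order in G is 8 < 32. No single element generates all of G, so G is not cyclic.

Answer: No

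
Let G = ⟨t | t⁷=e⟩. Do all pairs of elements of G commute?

G has a single generator, so G is cyclic and hence abelian.

Answer: Yes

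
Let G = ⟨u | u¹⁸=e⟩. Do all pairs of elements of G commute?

G has a single generator, so G is cyclic and hence abelian.

Answer: Yes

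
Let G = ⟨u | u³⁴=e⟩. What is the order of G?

G is generated by a single element, so G is cyclic. The relator gives u³⁴ = e and no smaller power is forced to be e, so the 34 powers {e, u, u², u³, u⁴, u⁵, u⁶, u⁷, u⁸, u⁹, u²², u²³, u²¹, u²⁰, u²⁴, u²⁵, u²⁶, u²⁷, u²⁸, u²⁹, u³², u³³, u³¹, u³⁰, u¹², u¹³, u¹¹, u¹⁰, u¹⁴, u¹⁵, u¹⁶, u¹⁷, u¹⁸, u¹⁹} are distinct. Hence |G| = 34.

Answer: 34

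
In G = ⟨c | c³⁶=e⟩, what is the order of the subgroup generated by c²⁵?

|⟨c²⁵⟩| equals the order of c²⁵. Compute successive powers until reaching e:
  (c²⁵)¹ = c²⁵, (c²⁵)² = c¹⁴, (c²⁵)³ = c³, (c²⁵)⁴ = c²⁸, (c²⁵)⁵ = c¹⁷, (c²⁵)⁶ = c⁶, (c²⁵)⁷ = c³¹, (c²⁵)⁸ = c²⁰, (c²⁵)⁹ = c⁹, (c²⁵)¹⁰ = c³⁴, (c²⁵)¹¹ = c²³, (c²⁵)¹² = c¹², (c²⁵)¹³ = c, (c²⁵)¹⁴ = c²⁶, (c²⁵)¹⁵ = c¹⁵, (c²⁵)¹⁶ = c⁴, (c²⁵)¹⁷ = c²⁹, (c²⁵)¹⁸ = c¹⁸, (c²⁵)¹⁹ = c⁷, (c²⁵)²⁰ = c³², (c²⁵)²¹ = c²¹, (c²⁵)²² = c¹⁰, (c²⁵)²³ = c³⁵, (c²⁵)²⁴ = c²⁴, (c²⁵)²⁵ = c¹³, (c²⁵)²⁶ = c², (c²⁵)²⁷ = c²⁷, (c²⁵)²⁸ = c¹⁶, (c²⁵)²⁹ = c⁵, (c²⁵)³⁰ = c³⁰, (c²⁵)³¹ = c¹⁹, (c²⁵)³² = c⁸, (c²⁵)³³ = c³³, (c²⁵)³⁴ = c²², (c²⁵)³⁵ = c¹¹, (c²⁵)³⁶ = e.
The smallest positive k with (c²⁵)ᵏ = e is 36, so |⟨c²⁵⟩| = 36.

Answer: 36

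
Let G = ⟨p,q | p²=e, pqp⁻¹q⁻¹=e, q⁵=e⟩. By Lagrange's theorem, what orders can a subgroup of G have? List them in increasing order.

|G| = 10 = 2 · 5. By Lagrange's theorem the order of any subgroup divides 10; the divisors of 10 are 1, 2, 5, 10.

Answer: 1, 2, 5, 10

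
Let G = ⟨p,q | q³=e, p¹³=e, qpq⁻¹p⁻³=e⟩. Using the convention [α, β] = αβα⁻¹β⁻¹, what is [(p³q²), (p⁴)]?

[(p³q²), (p⁴)] = (p³q²)·(p⁴)·(p³q²)⁻¹·(p⁴)⁻¹.
  (p³q²) · (p⁴) = q²
  (q²) · (p⁴q) = p¹⁰
  (p¹⁰) · (p⁹) = p⁶

Answer: p⁶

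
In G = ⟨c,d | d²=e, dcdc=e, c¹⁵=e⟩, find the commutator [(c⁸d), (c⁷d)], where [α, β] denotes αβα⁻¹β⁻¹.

[(c⁸d), (c⁷d)] = (c⁸d)·(c⁷d)·(c⁸d)⁻¹·(c⁷d)⁻¹.
  (c⁸d) · (c⁷d) = c
  c · (c⁸d) = c⁹d
  (c⁹d) · (c⁷d) = c²

Answer: c²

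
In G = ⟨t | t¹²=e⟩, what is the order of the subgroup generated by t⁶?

|⟨t⁶⟩| equals the order of t⁶. Compute successive powers until reaching e:
  (t⁶)¹ = t⁶, (t⁶)² = e.
The smallest positive k with (t⁶)ᵏ = e is 2, so |⟨t⁶⟩| = 2.

Answer: 2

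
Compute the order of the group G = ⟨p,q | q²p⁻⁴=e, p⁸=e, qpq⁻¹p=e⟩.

Enumerate words in the generators, reducing via the relations: the distinct elements are
  {e, p, q, pq, p², p³, p⁴, p⁵, p⁶, p⁷, p²q, p³q, q⁻¹, pq⁻¹, p²q⁻¹, p³q⁻¹}.
No further products give new elements, so |G| = 16.

Answer: 16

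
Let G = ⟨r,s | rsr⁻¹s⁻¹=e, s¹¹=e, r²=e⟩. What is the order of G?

Enumerate words in the generators, reducing via the relations: the distinct elements are
  {e, r, s, rs, s², s³, s⁴, s⁵, s⁶, s⁷, s⁸, s⁹, rs², rs³, rs⁴, rs⁵, rs⁶, rs⁷, rs⁸, rs⁹, s¹⁰, rs¹⁰}.
No further products give new elements, so |G| = 22.

Answer: 22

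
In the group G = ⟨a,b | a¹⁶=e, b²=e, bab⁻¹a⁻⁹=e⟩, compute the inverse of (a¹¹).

The order of (a¹¹) is 16 (smallest k with (a¹¹)ᵏ = e), so (a¹¹)⁻¹ = (a¹¹)¹⁵ = a⁵.
Check: (a¹¹) · (a⁵) → (a¹¹) · a⁵ = e, giving e as required.

Answer: a⁵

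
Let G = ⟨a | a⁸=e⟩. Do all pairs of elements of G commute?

G has a single generator, so G is cyclic and hence abelian.

Answer: Yes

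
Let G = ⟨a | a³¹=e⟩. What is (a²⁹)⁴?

Compute successive powers of (a²⁹), reducing at each step:
  (a²⁹)²: (a²⁹) · a²⁹ = a²⁷
  (a²⁹)³: (a²⁷) · a²⁹ = a²⁵
  (a²⁹)⁴: (a²⁵) · a²⁹ = a²³

Answer: a²³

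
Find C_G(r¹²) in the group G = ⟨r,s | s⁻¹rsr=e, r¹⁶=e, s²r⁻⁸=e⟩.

⟨r¹²⟩ ⊆ C_G(r¹²) since powers of r¹² commute with r¹²; so |C_G(r¹²)| ≥ |⟨r¹²⟩| = 4.
By orbit–stabilizer, |C_G(r¹²)| = |G| / |conj. class of r¹²| = 32 / 2 = 16.
The 16 elements commuting with r¹² are {e, r, r², r³, r⁴, r⁵, r⁶, r⁷, r⁸, r⁹, r¹⁰, r¹¹, r¹², r¹³, r¹⁴, r¹⁵}.

Answer: {e, r, r², r³, r⁴, r⁵, r⁶, r⁷, r⁸, r⁹, r¹⁰, r¹¹, r¹², r¹³, r¹⁴, r¹⁵}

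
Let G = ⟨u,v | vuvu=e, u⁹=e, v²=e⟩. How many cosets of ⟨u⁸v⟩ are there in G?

First find ord(u⁸v) by computing successive powers:
  (u⁸v)¹ = u⁸v, (u⁸v)² = e.
So |⟨u⁸v⟩| = ord(u⁸v) = 2. With |G| = 18, by Lagrange [G : ⟨u⁸v⟩] = 18/2 = 9.

Answer: 9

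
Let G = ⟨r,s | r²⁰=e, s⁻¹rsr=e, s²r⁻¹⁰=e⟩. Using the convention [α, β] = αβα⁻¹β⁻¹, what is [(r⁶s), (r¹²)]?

[(r⁶s), (r¹²)] = (r⁶s)·(r¹²)·(r⁶s)⁻¹·(r¹²)⁻¹.
  (r⁶s) · (r¹²) = r⁴s⁻¹
  (r⁴s⁻¹) · (r⁶s⁻¹) = r⁸
  (r⁸) · (r⁸) = r¹⁶

Answer: r¹⁶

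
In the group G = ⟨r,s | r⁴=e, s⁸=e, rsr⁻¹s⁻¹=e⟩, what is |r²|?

Compute successive powers until reaching e:
  (r²)¹ = r², (r²)² = e.
The smallest positive k with (r²)ᵏ = e is 2.

Answer: 2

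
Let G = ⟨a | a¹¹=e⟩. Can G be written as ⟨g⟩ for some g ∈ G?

|G| = 11. The element a has order 11 (its powers give 11 distinct elements), so ⟨a⟩ = G and G is cyclic.

Answer: Yes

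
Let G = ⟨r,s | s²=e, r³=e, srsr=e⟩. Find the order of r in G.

Compute successive powers until reaching e:
  r¹ = r, r² = r², r³ = e.
The smallest positive k with rᵏ = e is 3.

Answer: 3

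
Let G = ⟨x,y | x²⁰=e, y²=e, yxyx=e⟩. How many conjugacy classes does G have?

The conjugacy classes (representative and size) are:
  [e] (size 1), [x] (size 2), [x¹⁸] (size 2), [x³] (size 2), [x⁴] (size 2), [x¹⁵] (size 2), [x¹⁴] (size 2), [x⁷] (size 2), [x¹²] (size 2), [x¹¹] (size 2), [x¹⁰] (size 1), [x¹⁸y] (size 10), [x⁵y] (size 10).
Class equation: 1 + 2 + 2 + 2 + 2 + 2 + 2 + 2 + 2 + 2 + 1 + 10 + 10 = 40 = |G|. So G has 13 conjugacy classes.

Answer: 13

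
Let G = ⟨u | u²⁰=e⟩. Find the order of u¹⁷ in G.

Compute successive powers until reaching e:
  (u¹⁷)¹ = u¹⁷, (u¹⁷)² = u¹⁴, (u¹⁷)³ = u¹¹, (u¹⁷)⁴ = u⁸, (u¹⁷)⁵ = u⁵, (u¹⁷)⁶ = u², (u¹⁷)⁷ = u¹⁹, (u¹⁷)⁸ = u¹⁶, (u¹⁷)⁹ = u¹³, (u¹⁷)¹⁰ = u¹⁰, (u¹⁷)¹¹ = u⁷, (u¹⁷)¹² = u⁴, (u¹⁷)¹³ = u, (u¹⁷)¹⁴ = u¹⁸, (u¹⁷)¹⁵ = u¹⁵, (u¹⁷)¹⁶ = u¹², (u¹⁷)¹⁷ = u⁹, (u¹⁷)¹⁸ = u⁶, (u¹⁷)¹⁹ = u³, (u¹⁷)²⁰ = e.
The smallest positive k with (u¹⁷)ᵏ = e is 20.

Answer: 20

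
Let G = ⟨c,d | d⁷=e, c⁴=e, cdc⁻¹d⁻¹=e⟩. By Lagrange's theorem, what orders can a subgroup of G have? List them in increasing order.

|G| = 28 = 2² · 7. By Lagrange's theorem the order of any subgroup divides 28; the divisors of 28 are 1, 2, 4, 7, 14, 28.

Answer: 1, 2, 4, 7, 14, 28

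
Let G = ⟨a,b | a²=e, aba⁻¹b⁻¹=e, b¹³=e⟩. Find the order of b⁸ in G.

Compute successive powers until reaching e:
  (b⁸)¹ = b⁸, (b⁸)² = b³, (b⁸)³ = b¹¹, (b⁸)⁴ = b⁶, (b⁸)⁵ = b, (b⁸)⁶ = b⁹, (b⁸)⁷ = b⁴, (b⁸)⁸ = b¹², (b⁸)⁹ = b⁷, (b⁸)¹⁰ = b², (b⁸)¹¹ = b¹⁰, (b⁸)¹² = b⁵, (b⁸)¹³ = e.
The smallest positive k with (b⁸)ᵏ = e is 13.

Answer: 13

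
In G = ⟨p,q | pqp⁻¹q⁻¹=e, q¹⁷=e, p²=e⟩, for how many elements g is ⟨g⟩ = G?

G is cyclic of order 34. An element generates G iff its order is 34, and a cyclic group of order 34 has exactly φ(34) = 16 such elements.

Answer: 16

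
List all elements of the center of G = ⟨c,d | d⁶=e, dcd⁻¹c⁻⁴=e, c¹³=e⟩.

An element z ∈ Z(G) iff z commutes with every generator.
For example e is central: e·c = c = c·e; e·d = d = d·e.
Whereas c ∉ Z(G) since c·d = cd ≠ c⁴d = d·c.
Checking each of the 78 elements this way gives Z(G) = {e}, of order 1.

Answer: {e}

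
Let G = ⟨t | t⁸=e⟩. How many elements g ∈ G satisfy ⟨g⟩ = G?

G is cyclic of order 8. An element generates G iff its order is 8, and a cyclic group of order 8 has exactly φ(8) = 4 such elements.

Answer: 4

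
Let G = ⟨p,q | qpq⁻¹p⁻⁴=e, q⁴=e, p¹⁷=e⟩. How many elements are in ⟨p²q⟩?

|⟨p²q⟩| equals the order of p²q. Compute successive powers until reaching e:
  (p²q)¹ = p²q, (p²q)² = p¹⁰q², (p²q)³ = p⁸q³, (p²q)⁴ = e.
The smallest positive k with (p²q)ᵏ = e is 4, so |⟨p²q⟩| = 4.

Answer: 4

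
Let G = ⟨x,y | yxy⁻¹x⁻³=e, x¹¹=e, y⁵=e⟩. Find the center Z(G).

An element z ∈ Z(G) iff z commutes with every generator.
For example e is central: e·x = x = x·e; e·y = y = y·e.
Whereas x ∉ Z(G) since x·y = xy ≠ x³y = y·x.
Checking each of the 55 elements this way gives Z(G) = {e}, of order 1.

Answer: {e}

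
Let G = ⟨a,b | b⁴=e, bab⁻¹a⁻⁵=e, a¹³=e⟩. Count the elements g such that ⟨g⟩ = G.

⟨g⟩ = G would require ord(g) = |G| = 52, but the maximum element order in G is 13 < 52. So G is not cyclic and no single element generates it: the count is 0.

Answer: 0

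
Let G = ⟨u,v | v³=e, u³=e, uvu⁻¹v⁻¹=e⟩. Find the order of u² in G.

Compute successive powers until reaching e:
  (u²)¹ = u², (u²)² = u, (u²)³ = e.
The smallest positive k with (u²)ᵏ = e is 3.

Answer: 3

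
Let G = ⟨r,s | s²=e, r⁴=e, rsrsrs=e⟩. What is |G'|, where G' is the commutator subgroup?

G' = [G, G] is generated by all commutators. The generator-pair commutators are: [r, s] = r²sr.
The subgroup they normally generate is {e, r², rs, sr³, r²sr, r³s, r²sr³, sr, rsr², sr²s, r²sr²s, r³sr²}, of order 12.
Check: |G/G'| = 24/12 = 2 is the order of the abelianisation.

Answer: 12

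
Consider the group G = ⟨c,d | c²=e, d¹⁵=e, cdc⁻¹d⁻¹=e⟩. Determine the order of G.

Enumerate words in the generators, reducing via the relations: the distinct elements are
  {c, d, e, cd, d², d³, d⁴, d⁵, d⁶, d⁷, d⁸, d⁹, cd², cd³, cd⁴, cd⁵, cd⁶, cd⁷, cd⁸, cd⁹, d¹², d¹³, d¹¹, d¹⁰, d¹⁴, cd¹², cd¹³, cd¹¹, cd¹⁰, cd¹⁴}.
No further products give new elements, so |G| = 30.

Answer: 30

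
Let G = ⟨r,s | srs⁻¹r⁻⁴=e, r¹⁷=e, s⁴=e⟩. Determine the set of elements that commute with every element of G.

An element z ∈ Z(G) iff z commutes with every generator.
For example e is central: e·r = r = r·e; e·s = s = s·e.
Whereas r ∉ Z(G) since r·s = rs ≠ r⁴s = s·r.
Checking each of the 68 elements this way gives Z(G) = {e}, of order 1.

Answer: {e}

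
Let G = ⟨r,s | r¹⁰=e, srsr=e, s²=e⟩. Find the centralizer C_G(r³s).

⟨r³s⟩ ⊆ C_G(r³s) since powers of r³s commute with r³s; so |C_G(r³s)| ≥ |⟨r³s⟩| = 2.
By orbit–stabilizer, |C_G(r³s)| = |G| / |conj. class of r³s| = 20 / 5 = 4.
The 4 elements commuting with r³s are {e, r⁵, r³s, r⁸s}.

Answer: {e, r⁵, r³s, r⁸s}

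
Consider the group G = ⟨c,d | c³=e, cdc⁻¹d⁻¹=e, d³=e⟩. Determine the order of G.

Enumerate words in the generators, reducing via the relations: the distinct elements are
  {c, d, e, cd, c², d², cd², c²d, c²d²}.
No further products give new elements, so |G| = 9.

Answer: 9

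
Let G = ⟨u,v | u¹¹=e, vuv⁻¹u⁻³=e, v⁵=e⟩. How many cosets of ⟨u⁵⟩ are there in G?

First find ord(u⁵) by computing successive powers:
  (u⁵)¹ = u⁵, (u⁵)² = u¹⁰, (u⁵)³ = u⁴, (u⁵)⁴ = u⁹, (u⁵)⁵ = u³, (u⁵)⁶ = u⁸, (u⁵)⁷ = u², (u⁵)⁸ = u⁷, (u⁵)⁹ = u, (u⁵)¹⁰ = u⁶, (u⁵)¹¹ = e.
So |⟨u⁵⟩| = ord(u⁵) = 11. With |G| = 55, by Lagrange [G : ⟨u⁵⟩] = 55/11 = 5.

Answer: 5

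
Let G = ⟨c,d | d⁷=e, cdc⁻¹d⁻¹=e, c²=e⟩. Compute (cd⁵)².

Compute successive powers of (cd⁵), reducing at each step:
  (cd⁵)²: (cd⁵) · c = d⁵;   (d⁵) · d⁵ = d³

Answer: d³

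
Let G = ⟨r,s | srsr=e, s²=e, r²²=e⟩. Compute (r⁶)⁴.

Compute successive powers of (r⁶), reducing at each step:
  (r⁶)²: (r⁶) · r⁶ = r¹²
  (r⁶)³: (r¹²) · r⁶ = r¹⁸
  (r⁶)⁴: (r¹⁸) · r⁶ = r²

Answer: r²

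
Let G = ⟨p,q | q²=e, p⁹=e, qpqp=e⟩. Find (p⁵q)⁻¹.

The order of (p⁵q) is 2 (smallest k with (p⁵q)ᵏ = e), so (p⁵q)⁻¹ = (p⁵q)¹ = p⁵q.
Check: (p⁵q) · (p⁵q) → (p⁵q) · p⁵ = q;   q · q = e, giving e as required.

Answer: p⁵q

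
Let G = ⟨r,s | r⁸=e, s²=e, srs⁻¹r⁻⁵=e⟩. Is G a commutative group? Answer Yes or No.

r·s = rs but s·r = r⁵s, so r·s ≠ s·r and G is not abelian.

Answer: No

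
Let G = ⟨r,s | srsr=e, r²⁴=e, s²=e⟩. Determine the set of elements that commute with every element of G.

An element z ∈ Z(G) iff z commutes with every generator.
For example r¹² is central: (r¹²)·r = r¹³ = r·(r¹²); (r¹²)·s = r¹²s = s·(r¹²).
Whereas r ∉ Z(G) since r·s = rs ≠ r²³s = s·r.
Checking each of the 48 elements this way gives Z(G) = {e, r¹²}, of order 2.

Answer: {e, r¹²}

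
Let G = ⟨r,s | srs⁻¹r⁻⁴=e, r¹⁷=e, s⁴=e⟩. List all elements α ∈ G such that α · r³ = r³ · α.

⟨r³⟩ ⊆ C_G(r³) since powers of r³ commute with r³; so |C_G(r³)| ≥ |⟨r³⟩| = 17.
By orbit–stabilizer, |C_G(r³)| = |G| / |conj. class of r³| = 68 / 4 = 17.
The 17 elements commuting with r³ are {e, r, r², r³, r⁴, r⁵, r⁶, r⁷, r⁸, r⁹, r¹⁰, r¹¹, r¹², r¹³, r¹⁴, r¹⁵, r¹⁶}.

Answer: {e, r, r², r³, r⁴, r⁵, r⁶, r⁷, r⁸, r⁹, r¹⁰, r¹¹, r¹², r¹³, r¹⁴, r¹⁵, r¹⁶}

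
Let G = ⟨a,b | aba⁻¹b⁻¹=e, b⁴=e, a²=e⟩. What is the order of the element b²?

Compute successive powers until reaching e:
  (b²)¹ = b², (b²)² = e.
The smallest positive k with (b²)ᵏ = e is 2.

Answer: 2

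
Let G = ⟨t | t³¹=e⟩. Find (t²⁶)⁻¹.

The order of (t²⁶) is 31 (smallest k with (t²⁶)ᵏ = e), so (t²⁶)⁻¹ = (t²⁶)³⁰ = t⁵.
Check: (t²⁶) · (t⁵) → (t²⁶) · t⁵ = e, giving e as required.

Answer: t⁵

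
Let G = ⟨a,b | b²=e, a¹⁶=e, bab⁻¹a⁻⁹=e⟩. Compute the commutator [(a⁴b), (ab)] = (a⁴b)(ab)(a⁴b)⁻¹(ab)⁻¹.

[(a⁴b), (ab)] = (a⁴b)·(ab)·(a⁴b)⁻¹·(ab)⁻¹.
  (a⁴b) · (ab) = a¹³
  (a¹³) · (a¹²b) = a⁹b
  (a⁹b) · (a⁷b) = a⁸

Answer: a⁸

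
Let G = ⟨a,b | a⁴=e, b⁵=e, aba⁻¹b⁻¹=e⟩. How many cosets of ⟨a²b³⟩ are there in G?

First find ord(a²b³) by computing successive powers:
  (a²b³)¹ = a²b³, (a²b³)² = b, (a²b³)³ = a²b⁴, (a²b³)⁴ = b², (a²b³)⁵ = a², (a²b³)⁶ = b³, (a²b³)⁷ = a²b, (a²b³)⁸ = b⁴, (a²b³)⁹ = a²b², (a²b³)¹⁰ = e.
So |⟨a²b³⟩| = ord(a²b³) = 10. With |G| = 20, by Lagrange [G : ⟨a²b³⟩] = 20/10 = 2.

Answer: 2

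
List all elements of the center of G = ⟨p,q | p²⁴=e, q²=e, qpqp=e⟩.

An element z ∈ Z(G) iff z commutes with every generator.
For example p¹² is central: (p¹²)·p = p¹³ = p·(p¹²); (p¹²)·q = p¹²q = q·(p¹²).
Whereas p ∉ Z(G) since p·q = pq ≠ p²³q = q·p.
Checking each of the 48 elements this way gives Z(G) = {e, p¹²}, of order 2.

Answer: {e, p¹²}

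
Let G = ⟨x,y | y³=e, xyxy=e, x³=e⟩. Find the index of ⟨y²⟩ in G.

First find ord(y²) by computing successive powers:
  (y²)¹ = y², (y²)² = y, (y²)³ = e.
So |⟨y²⟩| = ord(y²) = 3. With |G| = 12, by Lagrange [G : ⟨y²⟩] = 12/3 = 4.

Answer: 4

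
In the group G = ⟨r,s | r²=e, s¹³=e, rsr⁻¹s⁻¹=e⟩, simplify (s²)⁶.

Compute successive powers of (s²), reducing at each step:
  (s²)²: (s²) · s² = s⁴
  (s²)³: (s⁴) · s² = s⁶
  (s²)⁴: (s⁶) · s² = s⁸
  (s²)⁵: (s⁸) · s² = s¹⁰
  (s²)⁶: (s¹⁰) · s² = s¹²

Answer: s¹²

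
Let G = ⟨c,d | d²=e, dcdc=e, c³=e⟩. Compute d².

Compute successive powers of d, reducing at each step:
  d²: d · d = e

Answer: e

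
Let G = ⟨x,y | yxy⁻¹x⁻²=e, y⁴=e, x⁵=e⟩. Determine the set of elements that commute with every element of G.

An element z ∈ Z(G) iff z commutes with every generator.
For example e is central: e·x = x = x·e; e·y = y = y·e.
Whereas x ∉ Z(G) since x·y = xy ≠ x²y = y·x.
Checking each of the 20 elements this way gives Z(G) = {e}, of order 1.

Answer: {e}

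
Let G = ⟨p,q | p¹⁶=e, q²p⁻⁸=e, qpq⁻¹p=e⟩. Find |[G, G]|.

G' = [G, G] is generated by all commutators. The generator-pair commutators are: [p, q] = p².
The subgroup they normally generate is {e, p², p⁴, p⁶, p⁸, p¹⁰, p¹², p¹⁴}, of order 8.
Check: |G/G'| = 32/8 = 4 is the order of the abelianisation.

Answer: 8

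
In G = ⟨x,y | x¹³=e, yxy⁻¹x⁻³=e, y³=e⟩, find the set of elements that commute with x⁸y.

⟨x⁸y⟩ ⊆ C_G(x⁸y) since powers of x⁸y commute with x⁸y; so |C_G(x⁸y)| ≥ |⟨x⁸y⟩| = 3.
By orbit–stabilizer, |C_G(x⁸y)| = |G| / |conj. class of x⁸y| = 39 / 13 = 3.
The 3 elements commuting with x⁸y are {e, x⁸y, x⁶y²}.

Answer: {e, x⁸y, x⁶y²}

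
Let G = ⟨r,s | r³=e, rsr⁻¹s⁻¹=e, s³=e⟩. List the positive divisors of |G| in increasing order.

|G| = 9 = 3². By Lagrange's theorem the order of any subgroup divides 9; the divisors of 9 are 1, 3, 9.

Answer: 1, 3, 9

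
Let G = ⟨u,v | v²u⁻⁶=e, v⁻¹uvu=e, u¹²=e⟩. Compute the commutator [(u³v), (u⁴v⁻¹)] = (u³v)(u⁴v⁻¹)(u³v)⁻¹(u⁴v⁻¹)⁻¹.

[(u³v), (u⁴v⁻¹)] = (u³v)·(u⁴v⁻¹)·(u³v)⁻¹·(u⁴v⁻¹)⁻¹.
  (u³v) · (u⁴v⁻¹) = u¹¹
  (u¹¹) · (u³v⁻¹) = u²v⁻¹
  (u²v⁻¹) · (u⁴v) = u¹⁰

Answer: u¹⁰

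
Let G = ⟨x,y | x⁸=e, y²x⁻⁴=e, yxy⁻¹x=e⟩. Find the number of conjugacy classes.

The conjugacy classes (representative and size) are:
  [e] (size 1), [x⁷] (size 2), [x²] (size 2), [x⁵] (size 2), [x⁴] (size 1), [x²y⁻¹] (size 4), [x³y] (size 4).
Class equation: 1 + 2 + 2 + 2 + 1 + 4 + 4 = 16 = |G|. So G has 7 conjugacy classes.

Answer: 7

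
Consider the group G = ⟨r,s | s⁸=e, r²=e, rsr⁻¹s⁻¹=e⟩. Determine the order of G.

Enumerate words in the generators, reducing via the relations: the distinct elements are
  {e, r, s, rs, s², s³, s⁴, s⁵, s⁶, s⁷, rs², rs³, rs⁴, rs⁵, rs⁶, rs⁷}.
No further products give new elements, so |G| = 16.

Answer: 16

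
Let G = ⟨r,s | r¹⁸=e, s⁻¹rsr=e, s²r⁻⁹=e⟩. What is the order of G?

Enumerate words in the generators, reducing via the relations: the distinct elements are
  {e, r, s, rs, r², r³, r⁴, r⁵, r⁶, r⁷, r⁸, r⁹, r²s, r³s, r¹², r¹³, r¹¹, r¹⁰, r¹⁴, r¹⁵, r¹⁶, r¹⁷, r⁴s, r⁵s, r⁶s, r⁷s, r⁸s, s⁻¹, rs⁻¹, r²s⁻¹, r³s⁻¹, r⁴s⁻¹, r⁵s⁻¹, r⁶s⁻¹, r⁷s⁻¹, r⁸s⁻¹}.
No further products give new elements, so |G| = 36.

Answer: 36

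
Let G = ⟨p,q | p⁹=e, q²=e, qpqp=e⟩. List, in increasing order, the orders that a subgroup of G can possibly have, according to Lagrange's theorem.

|G| = 18 = 2 · 3². By Lagrange's theorem the order of any subgroup divides 18; the divisors of 18 are 1, 2, 3, 6, 9, 18.

Answer: 1, 2, 3, 6, 9, 18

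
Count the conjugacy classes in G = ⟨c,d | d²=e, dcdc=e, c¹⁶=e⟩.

The conjugacy classes (representative and size) are:
  [e] (size 1), [c¹⁵] (size 2), [c²] (size 2), [c³] (size 2), [c¹²] (size 2), [c⁵] (size 2), [c⁶] (size 2), [c⁷] (size 2), [c⁸] (size 1), [c²d] (size 8), [c¹⁵d] (size 8).
Class equation: 1 + 2 + 2 + 2 + 2 + 2 + 2 + 2 + 1 + 8 + 8 = 32 = |G|. So G has 11 conjugacy classes.

Answer: 11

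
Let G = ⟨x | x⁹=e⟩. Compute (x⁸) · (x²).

Compute (x⁸) · (x²) by multiplying left to right and reducing via the relations at each step:
  (x⁸) · x² = x

Answer: x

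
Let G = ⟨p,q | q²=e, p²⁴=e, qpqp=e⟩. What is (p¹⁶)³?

Compute successive powers of (p¹⁶), reducing at each step:
  (p¹⁶)²: (p¹⁶) · p¹⁶ = p⁸
  (p¹⁶)³: (p⁸) · p¹⁶ = e

Answer: e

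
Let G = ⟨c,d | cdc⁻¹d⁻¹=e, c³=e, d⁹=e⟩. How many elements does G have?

Enumerate words in the generators, reducing via the relations: the distinct elements are
  {c, d, e, cd, c², d², d³, d⁴, d⁵, d⁶, d⁷, d⁸, cd², cd³, cd⁴, cd⁵, cd⁶, cd⁷, cd⁸, c²d, c²d², c²d³, c²d⁴, c²d⁵, c²d⁶, c²d⁷, c²d⁸}.
No further products give new elements, so |G| = 27.

Answer: 27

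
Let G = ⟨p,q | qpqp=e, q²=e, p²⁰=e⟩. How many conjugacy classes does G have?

The conjugacy classes (representative and size) are:
  [e] (size 1), [p] (size 2), [p¹⁸] (size 2), [p³] (size 2), [p⁴] (size 2), [p¹⁵] (size 2), [p¹⁴] (size 2), [p⁷] (size 2), [p¹²] (size 2), [p¹¹] (size 2), [p¹⁰] (size 1), [p¹⁸q] (size 10), [p⁵q] (size 10).
Class equation: 1 + 2 + 2 + 2 + 2 + 2 + 2 + 2 + 2 + 2 + 1 + 10 + 10 = 40 = |G|. So G has 13 conjugacy classes.

Answer: 13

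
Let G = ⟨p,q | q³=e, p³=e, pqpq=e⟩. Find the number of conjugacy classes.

The conjugacy classes (representative and size) are:
  [e] (size 1), [qp²] (size 4), [q²p] (size 4), [p²q²] (size 3).
Class equation: 1 + 4 + 4 + 3 = 12 = |G|. So G has 4 conjugacy classes.

Answer: 4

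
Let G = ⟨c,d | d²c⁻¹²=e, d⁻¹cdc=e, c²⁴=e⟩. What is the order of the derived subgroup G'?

G' = [G, G] is generated by all commutators. The generator-pair commutators are: [c, d] = c².
The subgroup they normally generate is {e, c², c⁴, c⁶, c⁸, c¹⁰, c¹², c¹⁴, c¹⁶, c¹⁸, c²⁰, c²²}, of order 12.
Check: |G/G'| = 48/12 = 4 is the order of the abelianisation.

Answer: 12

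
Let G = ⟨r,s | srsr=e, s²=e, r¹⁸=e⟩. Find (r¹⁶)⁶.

Compute successive powers of (r¹⁶), reducing at each step:
  (r¹⁶)²: (r¹⁶) · r¹⁶ = r¹⁴
  (r¹⁶)³: (r¹⁴) · r¹⁶ = r¹²
  (r¹⁶)⁴: (r¹²) · r¹⁶ = r¹⁰
  (r¹⁶)⁵: (r¹⁰) · r¹⁶ = r⁸
  (r¹⁶)⁶: (r⁸) · r¹⁶ = r⁶

Answer: r⁶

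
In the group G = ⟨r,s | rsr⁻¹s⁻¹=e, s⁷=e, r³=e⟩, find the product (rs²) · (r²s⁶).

Compute (rs²) · (r²s⁶) by multiplying left to right and reducing via the relations at each step:
  (rs²) · r² = s²
  (s²) · s⁶ = s

Answer: s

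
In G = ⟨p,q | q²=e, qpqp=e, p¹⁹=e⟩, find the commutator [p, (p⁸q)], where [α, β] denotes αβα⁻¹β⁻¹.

[p, (p⁸q)] = p·(p⁸q)·p⁻¹·(p⁸q)⁻¹.
  p · (p⁸q) = p⁹q
  (p⁹q) · (p¹⁸) = p¹⁰q
  (p¹⁰q) · (p⁸q) = p²

Answer: p²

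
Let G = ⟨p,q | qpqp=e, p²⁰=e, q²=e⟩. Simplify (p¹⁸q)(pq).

Compute (p¹⁸q) · (pq) by multiplying left to right and reducing via the relations at each step:
  (p¹⁸q) · p = p¹⁷q
  (p¹⁷q) · q = p¹⁷

Answer: p¹⁷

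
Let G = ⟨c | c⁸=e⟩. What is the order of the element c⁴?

Compute successive powers until reaching e:
  (c⁴)¹ = c⁴, (c⁴)² = e.
The smallest positive k with (c⁴)ᵏ = e is 2.

Answer: 2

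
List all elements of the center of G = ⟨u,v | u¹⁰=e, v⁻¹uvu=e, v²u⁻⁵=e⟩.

An element z ∈ Z(G) iff z commutes with every generator.
For example u⁵ is central: (u⁵)·u = u⁶ = u·(u⁵); (u⁵)·v = v⁻¹ = v·(u⁵).
Whereas u ∉ Z(G) since u·v = uv ≠ u⁴v⁻¹ = v·u.
Checking each of the 20 elements this way gives Z(G) = {e, u⁵}, of order 2.

Answer: {e, u⁵}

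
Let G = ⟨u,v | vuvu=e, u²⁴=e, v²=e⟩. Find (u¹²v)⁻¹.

The order of (u¹²v) is 2 (smallest k with (u¹²v)ᵏ = e), so (u¹²v)⁻¹ = (u¹²v)¹ = u¹²v.
Check: (u¹²v) · (u¹²v) → (u¹²v) · u¹² = v;   v · v = e, giving e as required.

Answer: u¹²v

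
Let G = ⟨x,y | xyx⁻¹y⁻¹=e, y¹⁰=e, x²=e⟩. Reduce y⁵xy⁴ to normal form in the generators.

Multiply left to right, reducing at each step:
  (y⁵) · x = xy⁵
  (xy⁵) · y⁴ = xy⁹

Answer: xy⁹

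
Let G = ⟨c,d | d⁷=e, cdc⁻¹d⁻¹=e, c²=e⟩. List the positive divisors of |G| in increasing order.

|G| = 14 = 2 · 7. By Lagrange's theorem the order of any subgroup divides 14; the divisors of 14 are 1, 2, 7, 14.

Answer: 1, 2, 7, 14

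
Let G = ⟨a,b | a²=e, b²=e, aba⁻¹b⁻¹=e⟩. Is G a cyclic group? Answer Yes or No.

|G| = 4, but the maximum element order in G is 2 < 4. No single element generates all of G, so G is not cyclic.

Answer: No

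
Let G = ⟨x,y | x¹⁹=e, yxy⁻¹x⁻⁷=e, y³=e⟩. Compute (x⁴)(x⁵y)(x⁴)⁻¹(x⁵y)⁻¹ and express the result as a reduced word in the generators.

[(x⁴), (x⁵y)] = (x⁴)·(x⁵y)·(x⁴)⁻¹·(x⁵y)⁻¹.
  (x⁴) · (x⁵y) = x⁹y
  (x⁹y) · (x¹⁵) = y
  y · (x²y²) = x¹⁴

Answer: x¹⁴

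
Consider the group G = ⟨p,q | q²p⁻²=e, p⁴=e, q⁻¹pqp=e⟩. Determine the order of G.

Enumerate words in the generators, reducing via the relations: the distinct elements are
  {e, p, q, pq, p², p³, q⁻¹, pq⁻¹}.
No further products give new elements, so |G| = 8.

Answer: 8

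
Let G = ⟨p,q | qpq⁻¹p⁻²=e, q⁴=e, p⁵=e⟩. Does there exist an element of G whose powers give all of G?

Every cyclic group is abelian. But p·q = pq while q·p = p²q, so p·q ≠ q·p and G is not abelian. Hence G is not cyclic.

Answer: No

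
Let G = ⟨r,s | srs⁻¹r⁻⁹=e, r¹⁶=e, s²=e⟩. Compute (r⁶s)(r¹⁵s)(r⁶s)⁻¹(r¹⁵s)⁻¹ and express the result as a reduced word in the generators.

[(r⁶s), (r¹⁵s)] = (r⁶s)·(r¹⁵s)·(r⁶s)⁻¹·(r¹⁵s)⁻¹.
  (r⁶s) · (r¹⁵s) = r¹³
  (r¹³) · (r¹⁰s) = r⁷s
  (r⁷s) · (r⁹s) = r⁸

Answer: r⁸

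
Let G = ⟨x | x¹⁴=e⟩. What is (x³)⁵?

Compute successive powers of (x³), reducing at each step:
  (x³)²: (x³) · x³ = x⁶
  (x³)³: (x⁶) · x³ = x⁹
  (x³)⁴: (x⁹) · x³ = x¹²
  (x³)⁵: (x¹²) · x³ = x

Answer: x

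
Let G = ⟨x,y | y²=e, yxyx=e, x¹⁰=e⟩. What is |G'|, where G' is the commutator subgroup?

G' = [G, G] is generated by all commutators. The generator-pair commutators are: [x, y] = x².
The subgroup they normally generate is {e, x², x⁴, x⁶, x⁸}, of order 5.
Check: |G/G'| = 20/5 = 4 is the order of the abelianisation.

Answer: 5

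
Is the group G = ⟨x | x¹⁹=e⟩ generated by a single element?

|G| = 19. The element x has order 19 (its powers give 19 distinct elements), so ⟨x⟩ = G and G is cyclic.

Answer: Yes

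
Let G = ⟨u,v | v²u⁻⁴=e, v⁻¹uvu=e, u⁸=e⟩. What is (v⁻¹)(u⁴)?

Compute (v⁻¹) · (u⁴) by multiplying left to right and reducing via the relations at each step:
  (v⁻¹) · u⁴ = v

Answer: v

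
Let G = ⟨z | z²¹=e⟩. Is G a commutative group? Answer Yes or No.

G has a single generator, so G is cyclic and hence abelian.

Answer: Yes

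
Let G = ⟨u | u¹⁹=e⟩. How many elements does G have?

G is generated by a single element, so G is cyclic. The relator gives u¹⁹ = e and no smaller power is forced to be e, so the 19 powers {e, u, u², u³, u⁴, u⁵, u⁶, u⁷, u⁸, u⁹, u¹², u¹³, u¹¹, u¹⁰, u¹⁴, u¹⁵, u¹⁶, u¹⁷, u¹⁸} are distinct. Hence |G| = 19.

Answer: 19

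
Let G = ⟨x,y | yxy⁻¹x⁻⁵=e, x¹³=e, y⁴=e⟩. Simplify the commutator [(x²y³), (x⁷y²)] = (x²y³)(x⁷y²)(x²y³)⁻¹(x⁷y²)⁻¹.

[(x²y³), (x⁷y²)] = (x²y³)·(x⁷y²)·(x²y³)⁻¹·(x⁷y²)⁻¹.
  (x²y³) · (x⁷y²) = x⁶y
  (x⁶y) · (x³y) = x⁸y²
  (x⁸y²) · (x⁷y²) = x

Answer: x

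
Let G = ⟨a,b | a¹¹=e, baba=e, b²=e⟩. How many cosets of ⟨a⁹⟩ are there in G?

First find ord(a⁹) by computing successive powers:
  (a⁹)¹ = a⁹, (a⁹)² = a⁷, (a⁹)³ = a⁵, (a⁹)⁴ = a³, (a⁹)⁵ = a, (a⁹)⁶ = a¹⁰, (a⁹)⁷ = a⁸, (a⁹)⁸ = a⁶, (a⁹)⁹ = a⁴, (a⁹)¹⁰ = a², (a⁹)¹¹ = e.
So |⟨a⁹⟩| = ord(a⁹) = 11. With |G| = 22, by Lagrange [G : ⟨a⁹⟩] = 22/11 = 2.

Answer: 2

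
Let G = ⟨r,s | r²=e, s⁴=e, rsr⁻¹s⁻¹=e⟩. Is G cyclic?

|G| = 8, but the maximum element order in G is 4 < 8. No single element generates all of G, so G is not cyclic.

Answer: No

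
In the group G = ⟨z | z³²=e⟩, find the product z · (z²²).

Compute z · (z²²) by multiplying left to right and reducing via the relations at each step:
  z · z²² = z²³

Answer: z²³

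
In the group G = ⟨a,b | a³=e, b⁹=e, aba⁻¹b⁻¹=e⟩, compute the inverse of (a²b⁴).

The order of (a²b⁴) is 9 (smallest k with (a²b⁴)ᵏ = e), so (a²b⁴)⁻¹ = (a²b⁴)⁸ = ab⁵.
Check: (a²b⁴) · (ab⁵) → (a²b⁴) · a = b⁴;   (b⁴) · b⁵ = e, giving e as required.

Answer: ab⁵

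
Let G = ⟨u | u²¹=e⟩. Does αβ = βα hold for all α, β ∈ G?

G has a single generator, so G is cyclic and hence abelian.

Answer: Yes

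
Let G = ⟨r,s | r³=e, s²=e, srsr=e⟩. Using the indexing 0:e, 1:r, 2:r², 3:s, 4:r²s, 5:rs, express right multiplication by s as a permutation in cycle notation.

(0 3)(1 5)(2 4)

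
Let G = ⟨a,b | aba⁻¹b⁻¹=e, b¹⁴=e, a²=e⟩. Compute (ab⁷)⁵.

Compute successive powers of (ab⁷), reducing at each step:
  (ab⁷)²: (ab⁷) · a = b⁷;   (b⁷) · b⁷ = e
  (ab⁷)³: e · a = a;   a · b⁷ = ab⁷
  (ab⁷)⁴: (ab⁷) · a = b⁷;   (b⁷) · b⁷ = e
  (ab⁷)⁵: e · a = a;   a · b⁷ = ab⁷

Answer: ab⁷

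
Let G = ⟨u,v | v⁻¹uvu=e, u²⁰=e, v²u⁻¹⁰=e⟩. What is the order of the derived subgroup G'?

G' = [G, G] is generated by all commutators. The generator-pair commutators are: [u, v] = u².
The subgroup they normally generate is {e, u², u⁴, u⁶, u⁸, u¹⁰, u¹², u¹⁴, u¹⁶, u¹⁸}, of order 10.
Check: |G/G'| = 40/10 = 4 is the order of the abelianisation.

Answer: 10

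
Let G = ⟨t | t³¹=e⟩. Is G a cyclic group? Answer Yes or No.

|G| = 31. The element t has order 31 (its powers give 31 distinct elements), so ⟨t⟩ = G and G is cyclic.

Answer: Yes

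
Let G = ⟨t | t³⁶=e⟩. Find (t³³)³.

Compute successive powers of (t³³), reducing at each step:
  (t³³)²: (t³³) · t³³ = t³⁰
  (t³³)³: (t³⁰) · t³³ = t²⁷

Answer: t²⁷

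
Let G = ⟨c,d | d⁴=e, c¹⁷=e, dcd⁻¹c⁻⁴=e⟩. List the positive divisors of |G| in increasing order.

|G| = 68 = 2² · 17. By Lagrange's theorem the order of any subgroup divides 68; the divisors of 68 are 1, 2, 4, 17, 34, 68.

Answer: 1, 2, 4, 17, 34, 68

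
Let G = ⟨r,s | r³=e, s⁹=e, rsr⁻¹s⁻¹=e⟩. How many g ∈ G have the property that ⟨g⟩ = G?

⟨g⟩ = G would require ord(g) = |G| = 27, but the maximum element order in G is 9 < 27. So G is not cyclic and no single element generates it: the count is 0.

Answer: 0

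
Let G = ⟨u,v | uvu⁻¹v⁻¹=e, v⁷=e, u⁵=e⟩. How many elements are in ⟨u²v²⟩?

|⟨u²v²⟩| equals the order of u²v². Compute successive powers until reaching e:
  (u²v²)¹ = u²v², (u²v²)² = u⁴v⁴, (u²v²)³ = uv⁶, (u²v²)⁴ = u³v, (u²v²)⁵ = v³, (u²v²)⁶ = u²v⁵, (u²v²)⁷ = u⁴, (u²v²)⁸ = uv², (u²v²)⁹ = u³v⁴, (u²v²)¹⁰ = v⁶, (u²v²)¹¹ = u²v, (u²v²)¹² = u⁴v³, (u²v²)¹³ = uv⁵, (u²v²)¹⁴ = u³, (u²v²)¹⁵ = v², (u²v²)¹⁶ = u²v⁴, (u²v²)¹⁷ = u⁴v⁶, (u²v²)¹⁸ = uv, (u²v²)¹⁹ = u³v³, (u²v²)²⁰ = v⁵, (u²v²)²¹ = u², (u²v²)²² = u⁴v², (u²v²)²³ = uv⁴, (u²v²)²⁴ = u³v⁶, (u²v²)²⁵ = v, (u²v²)²⁶ = u²v³, (u²v²)²⁷ = u⁴v⁵, (u²v²)²⁸ = u, (u²v²)²⁹ = u³v², (u²v²)³⁰ = v⁴, (u²v²)³¹ = u²v⁶, (u²v²)³² = u⁴v, (u²v²)³³ = uv³, (u²v²)³⁴ = u³v⁵, (u²v²)³⁵ = e.
The smallest positive k with (u²v²)ᵏ = e is 35, so |⟨u²v²⟩| = 35.

Answer: 35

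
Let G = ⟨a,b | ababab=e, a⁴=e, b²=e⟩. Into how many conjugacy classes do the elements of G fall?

The conjugacy classes (representative and size) are:
  [e] (size 1), [a³] (size 6), [a²ba²b] (size 3), [aba³] (size 6), [ba³] (size 8).
Class equation: 1 + 6 + 3 + 6 + 8 = 24 = |G|. So G has 5 conjugacy classes.

Answer: 5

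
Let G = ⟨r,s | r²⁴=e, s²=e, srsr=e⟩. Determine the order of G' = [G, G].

G' = [G, G] is generated by all commutators. The generator-pair commutators are: [r, s] = r².
The subgroup they normally generate is {e, r², r⁴, r⁶, r⁸, r¹⁰, r¹², r¹⁴, r¹⁶, r¹⁸, r²⁰, r²²}, of order 12.
Check: |G/G'| = 48/12 = 4 is the order of the abelianisation.

Answer: 12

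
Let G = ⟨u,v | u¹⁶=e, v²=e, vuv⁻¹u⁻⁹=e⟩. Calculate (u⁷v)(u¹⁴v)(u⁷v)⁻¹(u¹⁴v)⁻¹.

[(u⁷v), (u¹⁴v)] = (u⁷v)·(u¹⁴v)·(u⁷v)⁻¹·(u¹⁴v)⁻¹.
  (u⁷v) · (u¹⁴v) = u⁵
  (u⁵) · (uv) = u⁶v
  (u⁶v) · (u²v) = u⁸

Answer: u⁸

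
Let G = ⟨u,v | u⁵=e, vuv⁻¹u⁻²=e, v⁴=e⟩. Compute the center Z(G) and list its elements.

An element z ∈ Z(G) iff z commutes with every generator.
For example e is central: e·u = u = u·e; e·v = v = v·e.
Whereas u ∉ Z(G) since u·v = uv ≠ u²v = v·u.
Checking each of the 20 elements this way gives Z(G) = {e}, of order 1.

Answer: {e}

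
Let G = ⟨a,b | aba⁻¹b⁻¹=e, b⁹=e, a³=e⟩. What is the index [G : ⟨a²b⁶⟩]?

First find ord(a²b⁶) by computing successive powers:
  (a²b⁶)¹ = a²b⁶, (a²b⁶)² = ab³, (a²b⁶)³ = e.
So |⟨a²b⁶⟩| = ord(a²b⁶) = 3. With |G| = 27, by Lagrange [G : ⟨a²b⁶⟩] = 27/3 = 9.

Answer: 9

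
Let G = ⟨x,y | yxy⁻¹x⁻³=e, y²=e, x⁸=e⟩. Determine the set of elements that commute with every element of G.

An element z ∈ Z(G) iff z commutes with every generator.
For example x⁴ is central: (x⁴)·x = x⁵ = x·(x⁴); (x⁴)·y = x⁴y = y·(x⁴).
Whereas x ∉ Z(G) since x·y = xy ≠ x³y = y·x.
Checking each of the 16 elements this way gives Z(G) = {e, x⁴}, of order 2.

Answer: {e, x⁴}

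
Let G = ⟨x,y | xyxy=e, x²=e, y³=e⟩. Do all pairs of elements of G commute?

x·y = xy but y·x = xy², so x·y ≠ y·x and G is not abelian.

Answer: No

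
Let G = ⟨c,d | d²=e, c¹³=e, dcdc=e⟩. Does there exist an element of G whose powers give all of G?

Every cyclic group is abelian. But c·d = cd while d·c = c¹²d, so c·d ≠ d·c and G is not abelian. Hence G is not cyclic.

Answer: No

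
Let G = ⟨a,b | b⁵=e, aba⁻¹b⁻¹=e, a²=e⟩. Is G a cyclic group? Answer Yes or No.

|G| = 10. The element ab has order 10 (its powers give 10 distinct elements), so ⟨ab⟩ = G and G is cyclic.

Answer: Yes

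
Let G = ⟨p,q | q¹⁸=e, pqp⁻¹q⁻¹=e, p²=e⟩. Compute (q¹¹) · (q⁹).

Compute (q¹¹) · (q⁹) by multiplying left to right and reducing via the relations at each step:
  (q¹¹) · q⁹ = q²

Answer: q²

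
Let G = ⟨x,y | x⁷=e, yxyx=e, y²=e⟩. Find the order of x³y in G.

Compute successive powers until reaching e:
  (x³y)¹ = x³y, (x³y)² = e.
The smallest positive k with (x³y)ᵏ = e is 2.

Answer: 2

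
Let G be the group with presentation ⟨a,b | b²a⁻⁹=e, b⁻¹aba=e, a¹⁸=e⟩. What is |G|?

Enumerate words in the generators, reducing via the relations: the distinct elements are
  {a, b, e, ab, a², a³, a⁴, a⁵, a⁶, a⁷, a⁸, a⁹, a²b, a³b, a¹², a¹³, a¹¹, a¹⁰, a¹⁴, a¹⁵, a¹⁶, a¹⁷, a⁴b, a⁵b, a⁶b, a⁷b, a⁸b, b⁻¹, ab⁻¹, a²b⁻¹, a³b⁻¹, a⁴b⁻¹, a⁵b⁻¹, a⁶b⁻¹, a⁷b⁻¹, a⁸b⁻¹}.
No further products give new elements, so |G| = 36.

Answer: 36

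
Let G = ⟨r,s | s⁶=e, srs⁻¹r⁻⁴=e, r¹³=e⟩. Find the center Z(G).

An element z ∈ Z(G) iff z commutes with every generator.
For example e is central: e·r = r = r·e; e·s = s = s·e.
Whereas r ∉ Z(G) since r·s = rs ≠ r⁴s = s·r.
Checking each of the 78 elements this way gives Z(G) = {e}, of order 1.

Answer: {e}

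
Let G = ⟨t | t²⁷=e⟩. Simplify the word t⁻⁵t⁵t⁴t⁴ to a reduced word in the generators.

Multiply left to right, reducing at each step:
  (t²²) · t⁵ = e
  e · t⁴ = t⁴
  (t⁴) · t⁴ = t⁸

Answer: t⁸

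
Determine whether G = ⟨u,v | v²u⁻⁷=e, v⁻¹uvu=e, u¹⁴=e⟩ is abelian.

u·v = uv but v·u = u⁶v⁻¹, so u·v ≠ v·u and G is not abelian.

Answer: No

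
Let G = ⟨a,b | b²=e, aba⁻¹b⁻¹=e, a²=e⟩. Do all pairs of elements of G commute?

Each pair of generators commutes: a·b = ab = b·a. Since the generators pairwise commute, every element of G commutes with every other, so G is abelian.

Answer: Yes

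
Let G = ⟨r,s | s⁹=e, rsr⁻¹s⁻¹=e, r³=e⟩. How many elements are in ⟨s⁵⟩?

|⟨s⁵⟩| equals the order of s⁵. Compute successive powers until reaching e:
  (s⁵)¹ = s⁵, (s⁵)² = s, (s⁵)³ = s⁶, (s⁵)⁴ = s², (s⁵)⁵ = s⁷, (s⁵)⁶ = s³, (s⁵)⁷ = s⁸, (s⁵)⁸ = s⁴, (s⁵)⁹ = e.
The smallest positive k with (s⁵)ᵏ = e is 9, so |⟨s⁵⟩| = 9.

Answer: 9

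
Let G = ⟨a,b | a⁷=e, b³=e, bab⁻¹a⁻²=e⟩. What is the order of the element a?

Compute successive powers until reaching e:
  a¹ = a, a² = a², a³ = a³, a⁴ = a⁴, a⁵ = a⁵, a⁶ = a⁶, a⁷ = e.
The smallest positive k with aᵏ = e is 7.

Answer: 7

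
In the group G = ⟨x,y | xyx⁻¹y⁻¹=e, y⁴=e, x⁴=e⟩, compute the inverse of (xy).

The order of (xy) is 4 (smallest k with (xy)ᵏ = e), so (xy)⁻¹ = (xy)³ = x³y³.
Check: (xy) · (x³y³) → (xy) · x³ = y;   y · y³ = e, giving e as required.

Answer: x³y³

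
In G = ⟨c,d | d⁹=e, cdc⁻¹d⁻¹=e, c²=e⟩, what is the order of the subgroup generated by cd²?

|⟨cd²⟩| equals the order of cd². Compute successive powers until reaching e:
  (cd²)¹ = cd², (cd²)² = d⁴, (cd²)³ = cd⁶, (cd²)⁴ = d⁸, (cd²)⁵ = cd, (cd²)⁶ = d³, (cd²)⁷ = cd⁵, (cd²)⁸ = d⁷, (cd²)⁹ = c, (cd²)¹⁰ = d², (cd²)¹¹ = cd⁴, (cd²)¹² = d⁶, (cd²)¹³ = cd⁸, (cd²)¹⁴ = d, (cd²)¹⁵ = cd³, (cd²)¹⁶ = d⁵, (cd²)¹⁷ = cd⁷, (cd²)¹⁸ = e.
The smallest positive k with (cd²)ᵏ = e is 18, so |⟨cd²⟩| = 18.

Answer: 18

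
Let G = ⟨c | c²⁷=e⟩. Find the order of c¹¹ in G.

Compute successive powers until reaching e:
  (c¹¹)¹ = c¹¹, (c¹¹)² = c²², (c¹¹)³ = c⁶, (c¹¹)⁴ = c¹⁷, (c¹¹)⁵ = c, (c¹¹)⁶ = c¹², (c¹¹)⁷ = c²³, (c¹¹)⁸ = c⁷, (c¹¹)⁹ = c¹⁸, (c¹¹)¹⁰ = c², (c¹¹)¹¹ = c¹³, (c¹¹)¹² = c²⁴, (c¹¹)¹³ = c⁸, (c¹¹)¹⁴ = c¹⁹, (c¹¹)¹⁵ = c³, (c¹¹)¹⁶ = c¹⁴, (c¹¹)¹⁷ = c²⁵, (c¹¹)¹⁸ = c⁹, (c¹¹)¹⁹ = c²⁰, (c¹¹)²⁰ = c⁴, (c¹¹)²¹ = c¹⁵, (c¹¹)²² = c²⁶, (c¹¹)²³ = c¹⁰, (c¹¹)²⁴ = c²¹, (c¹¹)²⁵ = c⁵, (c¹¹)²⁶ = c¹⁶, (c¹¹)²⁷ = e.
The smallest positive k with (c¹¹)ᵏ = e is 27.

Answer: 27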